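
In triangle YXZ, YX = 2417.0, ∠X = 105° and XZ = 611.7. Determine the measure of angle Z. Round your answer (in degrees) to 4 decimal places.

By the law of cosines, ZY² = YX² + XZ² − 2·YX·XZ·cos X = 6.9814e+06, so ZY ≈ 2642.2.
Law of cosines again: cos Z = (XZ² + ZY² − YX²)/(2·XZ·ZY) ≈ 0.46827, so ∠Z ≈ 62.08°.

∠Z ≈ 62.0782°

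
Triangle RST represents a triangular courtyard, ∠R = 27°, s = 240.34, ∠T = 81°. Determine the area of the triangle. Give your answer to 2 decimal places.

13617.03

The third angle is ∠S = 180° − ∠T − ∠R = 72.00°.
Law of sines: r = s·sin R/sin S ≈ 114.73.
Law of sines: t = s·sin T/sin S ≈ 249.6.
Area = ½·s·r·sin T ≈ 13617.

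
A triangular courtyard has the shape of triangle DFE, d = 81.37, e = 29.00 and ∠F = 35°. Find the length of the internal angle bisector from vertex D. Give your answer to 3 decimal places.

16.862

By the law of cosines, f² = e² + d² − 2·e·d·cos F = 3596.1, so f ≈ 59.968.
Law of cosines again: cos D = (f² + e² − d²)/(2·f·e) ≈ -0.62791, so ∠D ≈ 128.90°.
The bisector from D has length 2·f·e·cos(∠D/2)/(f+e) ≈ 16.862.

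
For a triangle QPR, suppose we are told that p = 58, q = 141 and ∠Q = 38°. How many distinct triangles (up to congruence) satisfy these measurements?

p·sin Q = 58·sin(38°) ≈ 35.71.
Since q ≥ p, exactly one triangle exists.

1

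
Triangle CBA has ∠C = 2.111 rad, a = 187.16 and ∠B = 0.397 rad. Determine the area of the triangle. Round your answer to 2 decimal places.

9809.59

The third angle is ∠A = π − ∠C − ∠B = 0.634 rad.
Law of sines: c = a·sin C/sin A ≈ 271.11.
Law of sines: b = a·sin B/sin A ≈ 122.23.
Area = ½·a·c·sin B ≈ 9809.6.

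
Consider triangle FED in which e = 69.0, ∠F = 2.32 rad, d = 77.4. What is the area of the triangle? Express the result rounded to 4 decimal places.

1955.2776

Area = ½·e·d·sin F ≈ 1955.3.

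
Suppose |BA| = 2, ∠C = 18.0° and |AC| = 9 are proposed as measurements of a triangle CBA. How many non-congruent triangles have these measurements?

|AC|·sin C = 9·sin(18.0°) ≈ 2.781.
Since |BA| = 2 < 2.781 = |AC| sin C, no triangle exists.

0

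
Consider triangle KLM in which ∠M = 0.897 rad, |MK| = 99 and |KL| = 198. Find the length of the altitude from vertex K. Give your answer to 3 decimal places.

h_K ≈ 77.364

Law of sines: sin L = |MK|·sin M/|KL| ≈ 0.39073.
Since |KL| ≥ |MK|, only the acute value applies: ∠L ≈ 0.401 rad.
Then ∠K = π − ∠M − ∠L ≈ 1.843 rad.
Law of sines gives |LM| = |KL|·sin K/sin M ≈ 244.03.
Area = ½·|KL|·|MK|·sin K ≈ 9439.7.
The altitude from K has length 2·area/|LM| ≈ 77.364.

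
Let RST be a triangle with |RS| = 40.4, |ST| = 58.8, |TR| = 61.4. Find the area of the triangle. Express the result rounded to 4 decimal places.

1141.0229

Semiperimeter s = (58.8 + 61.4 + 40.4)/2 = 80.3.
Heron's formula: area = √(80.3·21.5·18.9·39.9) ≈ 1141.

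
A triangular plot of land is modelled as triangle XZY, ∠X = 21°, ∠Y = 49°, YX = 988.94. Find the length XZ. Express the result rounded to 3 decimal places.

794.262

The third angle is ∠Z = 180° − ∠Y − ∠X = 110.00°.
Law of sines: XZ = YX·sin Y/sin Z ≈ 794.26.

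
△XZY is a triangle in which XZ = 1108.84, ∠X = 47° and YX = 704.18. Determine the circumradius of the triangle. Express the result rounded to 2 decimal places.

555.56

By the law of cosines, ZY² = YX² + XZ² − 2·YX·XZ·cos X = 6.6036e+05, so ZY ≈ 812.62.
Area = ½·YX·XZ·sin X ≈ 2.8553e+05.
Circumradius = ZY/(2 sin X) ≈ 555.56.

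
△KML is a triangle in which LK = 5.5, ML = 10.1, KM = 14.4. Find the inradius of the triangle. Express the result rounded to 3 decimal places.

1.365

Semiperimeter s = (10.1 + 5.5 + 14.4)/2 = 15.
Heron's formula: area = √(15·4.9·9.5·0.6) ≈ 20.468.
Inradius = area/s = 20.468/15 ≈ 1.3646.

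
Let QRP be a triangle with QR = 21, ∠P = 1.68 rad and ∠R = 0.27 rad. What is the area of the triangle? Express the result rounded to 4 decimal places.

area ≈ 54.9635

The third angle is ∠Q = π − ∠R − ∠P = 1.192 rad.
Law of sines: RP = QR·sin Q/sin P ≈ 19.625.
Law of sines: PQ = QR·sin R/sin P ≈ 5.6349.
Area = ½·QR·RP·sin R ≈ 54.964.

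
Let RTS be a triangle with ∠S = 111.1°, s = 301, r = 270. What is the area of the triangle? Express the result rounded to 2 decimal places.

8510.28

Law of sines: sin R = r·sin S/s ≈ 0.83687.
Since s ≥ r, only the acute value applies: ∠R ≈ 56.81°.
Then ∠T = 180° − ∠S − ∠R ≈ 12.09°.
Law of sines gives t = s·sin T/sin S ≈ 67.569.
Area = ½·s·r·sin T ≈ 8510.3.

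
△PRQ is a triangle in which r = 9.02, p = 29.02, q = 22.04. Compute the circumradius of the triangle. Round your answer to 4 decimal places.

By the law of cosines, cos P = (r² + q² − p²) / (2·r·q) ≈ -0.69174, so ∠P ≈ 133.77°.
Circumradius = p/(2 sin P) ≈ 20.093.

20.0930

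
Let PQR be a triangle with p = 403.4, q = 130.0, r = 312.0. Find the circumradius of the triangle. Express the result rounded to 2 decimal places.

251.59

By the law of cosines, cos P = (q² + r² − p²) / (2·q·r) ≈ -0.59773, so ∠P ≈ 126.71°.
Circumradius = p/(2 sin P) ≈ 251.59.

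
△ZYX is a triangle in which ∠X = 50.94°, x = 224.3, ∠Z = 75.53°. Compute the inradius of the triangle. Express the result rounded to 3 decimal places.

r ≈ 68.520

The third angle is ∠Y = 180° − ∠X − ∠Z = 53.53°.
Law of sines: z = x·sin Z/sin X ≈ 279.7.
Law of sines: y = x·sin Y/sin X ≈ 232.3.
Area = ½·x·z·sin Y ≈ 25226.
Semiperimeter s = (279.7+232.3+224.3)/2 = 368.15.
Inradius = area/s = 25226/368.15 ≈ 68.52.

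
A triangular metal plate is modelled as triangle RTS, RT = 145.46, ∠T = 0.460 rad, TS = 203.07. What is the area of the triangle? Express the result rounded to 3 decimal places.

6556.794

Area = ½·RT·TS·sin T ≈ 6556.8.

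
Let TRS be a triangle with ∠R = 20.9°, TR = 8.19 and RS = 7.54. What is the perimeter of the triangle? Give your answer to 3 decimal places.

perimeter ≈ 18.654

By the law of cosines, ST² = TR² + RS² − 2·TR·RS·cos R = 8.5486, so ST ≈ 2.9238.
Semiperimeter s = (7.54+2.9238+8.19)/2 = 9.3269.
Perimeter = 7.54 + 2.9238 + 8.19 = 18.654.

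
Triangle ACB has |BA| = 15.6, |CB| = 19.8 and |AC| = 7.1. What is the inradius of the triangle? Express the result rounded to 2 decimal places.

Semiperimeter s = (19.8 + 15.6 + 7.1)/2 = 21.25.
Heron's formula: area = √(21.25·1.45·5.65·14.15) ≈ 49.632.
Inradius = area/s = 49.632/21.25 ≈ 2.3356.

2.34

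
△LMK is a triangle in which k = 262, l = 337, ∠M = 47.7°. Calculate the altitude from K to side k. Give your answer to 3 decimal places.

By the law of cosines, m² = k² + l² − 2·k·l·cos M = 63367, so m ≈ 251.73.
Area = ½·k·l·sin M ≈ 32652.
The altitude from K has length 2·area/k ≈ 249.26.

249.256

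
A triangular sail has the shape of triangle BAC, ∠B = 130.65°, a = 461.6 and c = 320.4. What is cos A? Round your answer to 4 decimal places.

By the law of cosines, b² = a² + c² − 2·a·c·cos B = 5.0842e+05, so b ≈ 713.04.
Law of cosines again: cos A = (c² + b² − a²)/(2·c·b) ≈ 0.87107, so ∠A ≈ 29.42°.

0.8711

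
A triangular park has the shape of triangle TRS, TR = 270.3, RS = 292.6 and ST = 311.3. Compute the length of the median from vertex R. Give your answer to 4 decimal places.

m_R ≈ 234.7584

Median from R: ½√(2·TR² + 2·RS² − ST²) ≈ 234.76.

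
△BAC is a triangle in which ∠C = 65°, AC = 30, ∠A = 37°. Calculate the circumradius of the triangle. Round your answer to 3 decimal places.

The third angle is ∠B = 180° − ∠A − ∠C = 78.00°.
Law of sines: CB = AC·sin A/sin B ≈ 18.458.
Law of sines: BA = AC·sin C/sin B ≈ 27.797.
Circumradius = AC/(2 sin B) ≈ 15.335.

15.335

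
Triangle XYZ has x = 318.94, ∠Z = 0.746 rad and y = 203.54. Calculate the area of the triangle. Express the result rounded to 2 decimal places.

area ≈ 22029.81

Area = ½·x·y·sin Z ≈ 22030.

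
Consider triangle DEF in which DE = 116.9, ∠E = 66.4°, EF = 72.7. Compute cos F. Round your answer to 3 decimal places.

0.235

By the law of cosines, FD² = DE² + EF² − 2·DE·EF·cos E = 12146, so FD ≈ 110.21.
Law of cosines again: cos F = (EF² + FD² − DE²)/(2·EF·FD) ≈ 0.23500, so ∠F ≈ 76.41°.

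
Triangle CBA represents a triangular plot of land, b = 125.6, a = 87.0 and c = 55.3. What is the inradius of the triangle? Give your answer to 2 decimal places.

Semiperimeter s = (55.3 + 125.6 + 87)/2 = 133.95.
Heron's formula: area = √(133.95·78.65·8.35·46.95) ≈ 2032.3.
Inradius = area/s = 2032.3/133.95 ≈ 15.172.

r ≈ 15.17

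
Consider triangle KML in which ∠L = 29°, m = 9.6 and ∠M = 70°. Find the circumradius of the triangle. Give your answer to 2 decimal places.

5.11

The third angle is ∠K = 180° − ∠M − ∠L = 81.00°.
Law of sines: k = m·sin K/sin M ≈ 10.09.
Law of sines: l = m·sin L/sin M ≈ 4.9529.
Circumradius = m/(2 sin M) ≈ 5.1081.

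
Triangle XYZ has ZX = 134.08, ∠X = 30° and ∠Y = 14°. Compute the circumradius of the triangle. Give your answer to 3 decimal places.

The third angle is ∠Z = 180° − ∠X − ∠Y = 136.00°.
Law of sines: YZ = ZX·sin X/sin Y ≈ 277.11.
Law of sines: XY = ZX·sin Z/sin Y ≈ 385.
Circumradius = ZX/(2 sin Y) ≈ 277.11.

R ≈ 277.114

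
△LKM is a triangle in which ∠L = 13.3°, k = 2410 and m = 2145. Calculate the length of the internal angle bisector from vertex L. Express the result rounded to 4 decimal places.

By the law of cosines, l² = k² + m² − 2·k·m·cos L = 3.4753e+05, so l ≈ 589.51.
The bisector from L has length 2·k·m·cos(∠L/2)/(k+m) ≈ 2254.5.

t_L ≈ 2254.5205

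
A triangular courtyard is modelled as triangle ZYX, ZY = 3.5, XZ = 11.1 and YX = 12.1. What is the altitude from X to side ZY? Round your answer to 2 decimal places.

Semiperimeter s = (12.1 + 11.1 + 3.5)/2 = 13.35.
Heron's formula: area = √(13.35·1.25·2.25·9.85) ≈ 19.231.
The altitude from X has length 2·area/ZY ≈ 10.989.

h_X ≈ 10.99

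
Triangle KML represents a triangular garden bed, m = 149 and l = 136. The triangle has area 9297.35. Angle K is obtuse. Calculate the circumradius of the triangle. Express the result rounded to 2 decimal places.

R ≈ 129.87

From area = ½·m·l·sin K, we get sin K = 2·area/(m·l) ≈ 0.91762.
Taking the obtuse solution, ∠K ≈ 113.42°.
Law of cosines then gives k ≈ 238.34.
Circumradius = k/(2 sin K) ≈ 129.87.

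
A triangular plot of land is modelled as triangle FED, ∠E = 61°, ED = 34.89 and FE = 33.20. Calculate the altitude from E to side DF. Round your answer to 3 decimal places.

By the law of cosines, DF² = FE² + ED² − 2·FE·ED·cos E = 1196.4, so DF ≈ 34.589.
Area = ½·FE·ED·sin E ≈ 506.56.
The altitude from E has length 2·area/DF ≈ 29.29.

h_E ≈ 29.290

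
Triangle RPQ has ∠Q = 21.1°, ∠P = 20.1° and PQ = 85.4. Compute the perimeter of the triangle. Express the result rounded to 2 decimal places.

perimeter ≈ 176.63

The third angle is ∠R = 180° − ∠P − ∠Q = 138.80°.
Law of sines: QR = PQ·sin P/sin R ≈ 44.556.
Law of sines: RP = PQ·sin Q/sin R ≈ 46.674.
Semiperimeter s = (85.4+44.556+46.674)/2 = 88.315.
Perimeter = 85.4 + 44.556 + 46.674 = 176.63.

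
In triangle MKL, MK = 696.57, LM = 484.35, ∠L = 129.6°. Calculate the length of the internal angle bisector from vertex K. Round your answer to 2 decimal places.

t_K ≈ 383.02

Law of sines: sin K = LM·sin L/MK ≈ 0.53577.
Since MK ≥ LM, only the acute value applies: ∠K ≈ 32.40°.
Then ∠M = 180° − ∠L − ∠K ≈ 18.00°.
Law of sines gives KL = MK·sin M/sin L ≈ 279.42.
The bisector from K has length 2·MK·KL·cos(∠K/2)/(MK+KL) ≈ 383.02.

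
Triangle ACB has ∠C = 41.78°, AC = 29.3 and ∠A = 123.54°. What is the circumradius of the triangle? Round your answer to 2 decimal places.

57.81

The third angle is ∠B = 180° − ∠A − ∠C = 14.68°.
Law of sines: CB = AC·sin A/sin B ≈ 96.368.
Law of sines: BA = AC·sin C/sin B ≈ 77.033.
Circumradius = AC/(2 sin B) ≈ 57.809.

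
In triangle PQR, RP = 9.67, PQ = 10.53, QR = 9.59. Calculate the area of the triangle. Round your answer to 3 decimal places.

42.452

Semiperimeter s = (9.59 + 9.67 + 10.53)/2 = 14.895.
Heron's formula: area = √(14.895·5.305·5.225·4.365) ≈ 42.452.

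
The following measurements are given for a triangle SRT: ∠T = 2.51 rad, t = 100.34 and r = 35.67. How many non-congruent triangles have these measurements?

1

r·sin T = 35.67·sin(2.51 rad) ≈ 21.06.
Since ∠T is not acute, a triangle exists only if t > r; here t > r, so there is exactly one triangle.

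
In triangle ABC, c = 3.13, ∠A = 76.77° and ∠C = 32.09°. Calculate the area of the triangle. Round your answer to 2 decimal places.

8.49

The third angle is ∠B = 180° − ∠C − ∠A = 71.14°.
Law of sines: a = c·sin A/sin C ≈ 5.7354.
Law of sines: b = c·sin B/sin C ≈ 5.5754.
Area = ½·c·a·sin B ≈ 8.494.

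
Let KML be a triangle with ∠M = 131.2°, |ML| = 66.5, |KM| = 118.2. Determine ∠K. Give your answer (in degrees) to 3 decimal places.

By the law of cosines, |LK|² = |KM|² + |ML|² − 2·|KM|·|ML|·cos M = 28748, so |LK| ≈ 169.55.
Law of cosines again: cos K = (|LK|² + |KM|² − |ML|²)/(2·|LK|·|KM|) ≈ 0.95547, so ∠K ≈ 17.16°.

17.164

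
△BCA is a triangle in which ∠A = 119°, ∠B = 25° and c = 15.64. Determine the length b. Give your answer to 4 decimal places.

11.2452

The third angle is ∠C = 180° − ∠A − ∠B = 36.00°.
Law of sines: b = c·sin B/sin C ≈ 11.245.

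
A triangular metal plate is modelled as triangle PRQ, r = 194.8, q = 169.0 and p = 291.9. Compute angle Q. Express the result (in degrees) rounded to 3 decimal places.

By the law of cosines, cos Q = (p² + r² − q²) / (2·p·r) ≈ 0.83176, so ∠Q ≈ 33.72°.

∠Q ≈ 33.720°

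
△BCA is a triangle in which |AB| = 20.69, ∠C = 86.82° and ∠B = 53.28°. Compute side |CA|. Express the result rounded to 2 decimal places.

The third angle is ∠A = 180° − ∠B − ∠C = 39.90°.
Law of sines: |CA| = |AB|·sin B/sin C ≈ 16.61.

16.61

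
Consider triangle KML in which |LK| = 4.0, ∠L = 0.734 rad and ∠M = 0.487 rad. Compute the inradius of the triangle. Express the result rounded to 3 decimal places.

r ≈ 1.212

The third angle is ∠K = π − ∠M − ∠L = 1.921 rad.
Law of sines: |ML| = |LK|·sin K/sin M ≈ 8.0298.
Law of sines: |KM| = |LK|·sin L/sin M ≈ 5.7255.
Area = ½·|LK|·|ML|·sin L ≈ 10.757.
Semiperimeter s = (8.0298+4+5.7255)/2 = 8.8776.
Inradius = area/s = 10.757/8.8776 ≈ 1.2117.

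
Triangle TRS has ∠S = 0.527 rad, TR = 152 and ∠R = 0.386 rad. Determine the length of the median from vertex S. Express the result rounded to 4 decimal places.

The third angle is ∠T = π − ∠R − ∠S = 2.229 rad.
Law of sines: RS = TR·sin T/sin S ≈ 239.16.
Law of sines: ST = TR·sin R/sin S ≈ 113.78.
Median from S: ½√(2·RS² + 2·ST² − TR²) ≈ 171.16.

m_S ≈ 171.1607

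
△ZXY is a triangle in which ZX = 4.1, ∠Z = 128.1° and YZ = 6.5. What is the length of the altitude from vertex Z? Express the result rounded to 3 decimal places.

By the law of cosines, XY² = YZ² + ZX² − 2·YZ·ZX·cos Z = 91.948, so XY ≈ 9.589.
Area = ½·YZ·ZX·sin Z ≈ 10.486.
The altitude from Z has length 2·area/XY ≈ 2.1871.

2.187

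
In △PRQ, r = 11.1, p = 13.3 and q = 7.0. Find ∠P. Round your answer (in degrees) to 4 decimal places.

By the law of cosines, cos P = (r² + q² − p²) / (2·r·q) ≈ -0.03012, so ∠P ≈ 91.73°.

∠P ≈ 91.7258°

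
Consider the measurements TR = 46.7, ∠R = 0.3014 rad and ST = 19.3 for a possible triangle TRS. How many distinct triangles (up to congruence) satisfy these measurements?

2

TR·sin R = 46.7·sin(0.3014 rad) ≈ 13.86.
Since TR sin R < ST < TR (13.86 < 19.3 < 46.7), two triangles exist.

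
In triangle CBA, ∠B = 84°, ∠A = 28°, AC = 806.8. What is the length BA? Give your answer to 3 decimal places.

The third angle is ∠C = 180° − ∠B − ∠A = 68.00°.
Law of sines: BA = AC·sin C/sin B ≈ 752.17.

752.172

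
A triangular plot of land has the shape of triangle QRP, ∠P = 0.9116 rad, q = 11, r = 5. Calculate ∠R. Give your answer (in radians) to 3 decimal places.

∠R ≈ 0.462 rad

By the law of cosines, p² = q² + r² − 2·q·r·cos P = 78.627, so p ≈ 8.8672.
Law of cosines again: cos R = (p² + q² − r²)/(2·p·q) ≈ 0.89516, so ∠R ≈ 0.4620 rad.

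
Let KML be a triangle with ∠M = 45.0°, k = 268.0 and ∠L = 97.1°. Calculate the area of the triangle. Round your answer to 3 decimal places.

41021.498

The third angle is ∠K = 180° − ∠M − ∠L = 37.90°.
Law of sines: m = k·sin M/sin K ≈ 308.5.
Law of sines: l = k·sin L/sin K ≈ 432.93.
Area = ½·k·m·sin L ≈ 41021.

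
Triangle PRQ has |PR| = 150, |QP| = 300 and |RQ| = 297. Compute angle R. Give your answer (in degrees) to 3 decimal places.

By the law of cosines, cos R = (|PR|² + |RQ|² − |QP|²) / (2·|PR|·|RQ|) ≈ 0.23242, so ∠R ≈ 76.56°.

∠R ≈ 76.560°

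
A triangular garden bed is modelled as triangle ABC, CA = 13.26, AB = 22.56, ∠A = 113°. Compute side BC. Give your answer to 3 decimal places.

30.308

By the law of cosines, BC² = CA² + AB² − 2·CA·AB·cos A = 918.55, so BC ≈ 30.308.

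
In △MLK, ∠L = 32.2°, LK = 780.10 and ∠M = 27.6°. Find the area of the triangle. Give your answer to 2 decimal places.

The third angle is ∠K = 180° − ∠M − ∠L = 120.20°.
Law of sines: KM = LK·sin L/sin M ≈ 897.26.
Law of sines: ML = LK·sin K/sin M ≈ 1455.3.
Area = ½·LK·KM·sin K ≈ 3.0248e+05.

302475.51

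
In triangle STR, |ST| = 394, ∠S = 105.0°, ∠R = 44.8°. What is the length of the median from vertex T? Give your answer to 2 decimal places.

The third angle is ∠T = 180° − ∠R − ∠S = 30.20°.
Law of sines: |TR| = |ST|·sin S/sin R ≈ 540.1.
Law of sines: |RS| = |ST|·sin T/sin R ≈ 281.27.
Median from T: ½√(2·|ST|² + 2·|TR|² − |RS|²) ≈ 451.33.

m_T ≈ 451.33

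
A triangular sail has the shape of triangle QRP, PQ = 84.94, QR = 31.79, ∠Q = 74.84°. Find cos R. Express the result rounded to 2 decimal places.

By the law of cosines, RP² = PQ² + QR² − 2·PQ·QR·cos Q = 6813.1, so RP ≈ 82.541.
Law of cosines again: cos R = (QR² + RP² − PQ²)/(2·QR·RP) ≈ 0.11603, so ∠R ≈ 83.34°.

cos R ≈ 0.12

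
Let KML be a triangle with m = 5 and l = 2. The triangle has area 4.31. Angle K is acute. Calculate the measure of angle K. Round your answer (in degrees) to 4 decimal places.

From area = ½·m·l·sin K, we get sin K = 2·area/(m·l) ≈ 0.86200.
Taking the acute solution, ∠K ≈ 59.54°.

59.5419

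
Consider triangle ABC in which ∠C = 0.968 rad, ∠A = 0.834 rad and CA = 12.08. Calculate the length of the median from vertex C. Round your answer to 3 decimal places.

9.438

The third angle is ∠B = π − ∠C − ∠A = 1.340 rad.
Law of sines: BC = CA·sin A/sin B ≈ 9.1913.
Law of sines: AB = CA·sin C/sin B ≈ 10.223.
Median from C: ½√(2·BC² + 2·CA² − AB²) ≈ 9.438.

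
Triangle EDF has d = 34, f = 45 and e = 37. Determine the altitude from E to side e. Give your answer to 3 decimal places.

33.322

Semiperimeter s = (37 + 34 + 45)/2 = 58.
Heron's formula: area = √(58·21·24·13) ≈ 616.45.
The altitude from E has length 2·area/e ≈ 33.322.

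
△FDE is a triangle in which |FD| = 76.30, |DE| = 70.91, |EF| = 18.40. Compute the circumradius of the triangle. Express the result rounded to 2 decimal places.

By the law of cosines, cos F = (|EF|² + |FD|² − |DE|²) / (2·|EF|·|FD|) ≈ 0.40316, so ∠F ≈ 66.22°.
Circumradius = |DE|/(2 sin F) ≈ 38.743.

R ≈ 38.74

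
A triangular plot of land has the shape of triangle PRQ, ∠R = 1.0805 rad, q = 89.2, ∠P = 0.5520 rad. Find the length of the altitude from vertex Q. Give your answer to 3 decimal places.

h_Q ≈ 41.344

The third angle is ∠Q = π − ∠P − ∠R = 1.5091 rad.
Law of sines: p = q·sin P/sin Q ≈ 46.865.
Law of sines: r = q·sin R/sin Q ≈ 78.842.
Area = ½·q·p·sin R ≈ 1843.9.
The altitude from Q has length 2·area/q ≈ 41.344.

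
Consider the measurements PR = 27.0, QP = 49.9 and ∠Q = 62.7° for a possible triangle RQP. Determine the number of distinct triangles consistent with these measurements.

QP·sin Q = 49.9·sin(62.7°) ≈ 44.34.
Since PR = 27.0 < 44.34 = QP sin Q, no triangle exists.

0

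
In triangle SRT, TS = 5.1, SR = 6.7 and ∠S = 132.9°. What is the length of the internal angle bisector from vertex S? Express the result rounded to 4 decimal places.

2.3140

By the law of cosines, RT² = TS² + SR² − 2·TS·SR·cos S = 117.42, so RT ≈ 10.836.
The bisector from S has length 2·TS·SR·cos(∠S/2)/(TS+SR) ≈ 2.314.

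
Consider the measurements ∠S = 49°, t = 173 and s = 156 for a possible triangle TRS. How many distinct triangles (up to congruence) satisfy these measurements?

t·sin S = 173·sin(49°) ≈ 130.6.
Since t sin S < s < t (130.6 < 156 < 173), two triangles exist.

2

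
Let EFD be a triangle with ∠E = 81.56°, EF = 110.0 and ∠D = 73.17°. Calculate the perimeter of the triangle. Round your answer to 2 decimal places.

perimeter ≈ 272.74

The third angle is ∠F = 180° − ∠D − ∠E = 25.27°.
Law of sines: FD = EF·sin E/sin D ≈ 113.68.
Law of sines: DE = EF·sin F/sin D ≈ 49.059.
Semiperimeter s = (113.68+49.059+110)/2 = 136.37.
Perimeter = 113.68 + 49.059 + 110 = 272.74.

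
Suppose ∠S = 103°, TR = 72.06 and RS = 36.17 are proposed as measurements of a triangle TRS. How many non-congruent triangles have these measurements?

1

RS·sin S = 36.17·sin(103°) ≈ 35.24.
Since ∠S is not acute, a triangle exists only if TR > RS; here TR > RS, so there is exactly one triangle.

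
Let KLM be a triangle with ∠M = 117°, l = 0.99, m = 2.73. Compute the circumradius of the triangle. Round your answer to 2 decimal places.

1.53

Law of sines: sin L = l·sin M/m ≈ 0.32311.
Since m ≥ l, only the acute value applies: ∠L ≈ 18.85°.
Then ∠K = 180° − ∠M − ∠L ≈ 44.15°.
Law of sines gives k = m·sin K/sin M ≈ 2.1341.
Circumradius = m/(2 sin M) ≈ 1.532.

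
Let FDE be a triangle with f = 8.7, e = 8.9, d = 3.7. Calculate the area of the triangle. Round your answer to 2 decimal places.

Semiperimeter s = (8.7 + 3.7 + 8.9)/2 = 10.65.
Heron's formula: area = √(10.65·1.95·6.95·1.75) ≈ 15.893.

15.89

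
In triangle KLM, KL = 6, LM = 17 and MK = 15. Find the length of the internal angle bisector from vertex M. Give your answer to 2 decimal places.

t_M ≈ 15.69

By the law of cosines, cos M = (LM² + MK² − KL²) / (2·LM·MK) ≈ 0.93725, so ∠M ≈ 20.40°.
The bisector from M has length 2·LM·MK·cos(∠M/2)/(LM+MK) ≈ 15.686.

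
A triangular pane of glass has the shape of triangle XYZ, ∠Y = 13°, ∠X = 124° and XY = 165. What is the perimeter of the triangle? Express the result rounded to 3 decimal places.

The third angle is ∠Z = 180° − ∠X − ∠Y = 43.00°.
Law of sines: YZ = XY·sin X/sin Z ≈ 200.57.
Law of sines: ZX = XY·sin Y/sin Z ≈ 54.424.
Semiperimeter s = (200.57+54.424+165)/2 = 210.
Perimeter = 200.57 + 54.424 + 165 = 420.

419.998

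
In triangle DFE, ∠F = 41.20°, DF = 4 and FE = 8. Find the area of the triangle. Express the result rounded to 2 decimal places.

Area = ½·DF·FE·sin F ≈ 10.539.

area ≈ 10.54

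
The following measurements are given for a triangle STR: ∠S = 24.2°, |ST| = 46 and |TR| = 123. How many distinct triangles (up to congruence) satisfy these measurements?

|ST|·sin S = 46·sin(24.2°) ≈ 18.86.
Since |TR| ≥ |ST|, exactly one triangle exists.

1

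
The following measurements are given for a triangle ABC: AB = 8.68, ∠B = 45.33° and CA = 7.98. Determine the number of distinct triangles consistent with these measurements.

2

AB·sin B = 8.68·sin(45.33°) ≈ 6.173.
Since AB sin B < CA < AB (6.173 < 7.98 < 8.68), two triangles exist.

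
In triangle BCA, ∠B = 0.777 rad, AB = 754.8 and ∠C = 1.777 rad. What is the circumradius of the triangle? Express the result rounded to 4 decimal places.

385.5682

The third angle is ∠A = π − ∠B − ∠C = 0.588 rad.
Law of sines: CA = AB·sin B/sin C ≈ 540.68.
Law of sines: BC = AB·sin A/sin C ≈ 427.49.
Circumradius = AB/(2 sin C) ≈ 385.57.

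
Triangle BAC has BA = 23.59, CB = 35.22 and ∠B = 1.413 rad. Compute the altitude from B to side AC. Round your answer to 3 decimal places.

By the law of cosines, AC² = CB² + BA² − 2·CB·BA·cos B = 1535.8, so AC ≈ 39.189.
Area = ½·CB·BA·sin B ≈ 410.26.
The altitude from B has length 2·area/AC ≈ 20.937.

20.937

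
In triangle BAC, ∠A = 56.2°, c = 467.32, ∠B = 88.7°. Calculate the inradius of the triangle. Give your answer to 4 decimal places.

The third angle is ∠C = 180° − ∠B − ∠A = 35.10°.
Law of sines: b = c·sin B/sin C ≈ 812.51.
Law of sines: a = c·sin A/sin C ≈ 675.36.
Area = ½·c·b·sin A ≈ 1.5776e+05.
Semiperimeter s = (812.51+675.36+467.32)/2 = 977.6.
Inradius = area/s = 1.5776e+05/977.6 ≈ 161.38.

161.3794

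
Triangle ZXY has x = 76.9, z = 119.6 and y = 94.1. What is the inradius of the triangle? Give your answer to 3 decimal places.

Semiperimeter s = (119.6 + 76.9 + 94.1)/2 = 145.3.
Heron's formula: area = √(145.3·25.7·68.4·51.2) ≈ 3616.3.
Inradius = area/s = 3616.3/145.3 ≈ 24.888.

24.888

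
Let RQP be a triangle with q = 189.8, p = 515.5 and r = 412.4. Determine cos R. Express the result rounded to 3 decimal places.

0.673

By the law of cosines, cos R = (q² + p² − r²) / (2·q·p) ≈ 0.67298, so ∠R ≈ 47.70°.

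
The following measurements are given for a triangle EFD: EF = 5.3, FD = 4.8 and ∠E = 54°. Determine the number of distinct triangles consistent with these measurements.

EF·sin E = 5.3·sin(54°) ≈ 4.288.
Since EF sin E < FD < EF (4.288 < 4.8 < 5.3), two triangles exist.

2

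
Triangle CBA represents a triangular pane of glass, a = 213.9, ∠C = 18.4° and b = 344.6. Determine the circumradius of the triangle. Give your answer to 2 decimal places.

By the law of cosines, c² = b² + a² − 2·b·a·cos C = 24619, so c ≈ 156.91.
Area = ½·b·a·sin C ≈ 11633.
Circumradius = c/(2 sin C) ≈ 248.54.

248.54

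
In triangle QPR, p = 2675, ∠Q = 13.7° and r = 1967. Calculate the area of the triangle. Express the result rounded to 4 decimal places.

623088.5971

Area = ½·p·r·sin Q ≈ 6.2309e+05.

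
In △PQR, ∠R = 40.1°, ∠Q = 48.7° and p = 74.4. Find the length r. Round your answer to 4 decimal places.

47.9333

The third angle is ∠P = 180° − ∠Q − ∠R = 91.20°.
Law of sines: r = p·sin R/sin P ≈ 47.933.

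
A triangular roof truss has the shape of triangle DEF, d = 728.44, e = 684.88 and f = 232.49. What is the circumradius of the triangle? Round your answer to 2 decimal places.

By the law of cosines, cos D = (e² + f² − d²) / (2·e·f) ≈ -0.02359, so ∠D ≈ 91.35°.
Circumradius = d/(2 sin D) ≈ 364.32.

364.32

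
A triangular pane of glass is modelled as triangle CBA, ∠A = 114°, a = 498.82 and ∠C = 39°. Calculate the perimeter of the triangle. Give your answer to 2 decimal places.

perimeter ≈ 1090.34

The third angle is ∠B = 180° − ∠A − ∠C = 27.00°.
Law of sines: c = a·sin C/sin A ≈ 343.63.
Law of sines: b = a·sin B/sin A ≈ 247.89.
Semiperimeter s = (343.63+247.89+498.82)/2 = 545.17.
Perimeter = 343.63 + 247.89 + 498.82 = 1090.3.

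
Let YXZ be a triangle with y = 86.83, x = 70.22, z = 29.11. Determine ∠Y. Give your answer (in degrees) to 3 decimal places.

By the law of cosines, cos Y = (x² + z² − y²) / (2·x·z) ≈ -0.43080, so ∠Y ≈ 115.52°.

∠Y ≈ 115.518°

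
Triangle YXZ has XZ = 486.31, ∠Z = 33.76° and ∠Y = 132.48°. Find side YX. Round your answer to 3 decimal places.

The third angle is ∠X = 180° − ∠Z − ∠Y = 13.76°.
Law of sines: YX = XZ·sin Z/sin Y ≈ 366.43.

366.434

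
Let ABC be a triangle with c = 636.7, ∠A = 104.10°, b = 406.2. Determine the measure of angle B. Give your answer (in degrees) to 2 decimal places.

By the law of cosines, a² = b² + c² − 2·b·c·cos A = 6.964e+05, so a ≈ 834.5.
Law of cosines again: cos B = (c² + a² − b²)/(2·c·a) ≈ 0.88155, so ∠B ≈ 28.17°.

∠B ≈ 28.17°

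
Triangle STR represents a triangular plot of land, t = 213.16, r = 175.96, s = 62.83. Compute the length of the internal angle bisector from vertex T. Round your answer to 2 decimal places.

By the law of cosines, cos T = (r² + s² − t²) / (2·r·s) ≈ -0.47612, so ∠T ≈ 118.43°.
The bisector from T has length 2·r·s·cos(∠T/2)/(r+s) ≈ 47.391.

t_T ≈ 47.39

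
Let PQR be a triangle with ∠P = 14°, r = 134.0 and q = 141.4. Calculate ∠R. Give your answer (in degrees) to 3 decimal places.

By the law of cosines, p² = q² + r² − 2·q·r·cos P = 1180.4, so p ≈ 34.357.
Law of cosines again: cos R = (p² + q² − r²)/(2·p·q) ≈ 0.33124, so ∠R ≈ 70.66°.

∠R ≈ 70.656°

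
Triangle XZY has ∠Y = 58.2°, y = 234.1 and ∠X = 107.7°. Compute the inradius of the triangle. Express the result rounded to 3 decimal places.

The third angle is ∠Z = 180° − ∠Y − ∠X = 14.10°.
Law of sines: x = y·sin X/sin Y ≈ 262.41.
Law of sines: z = y·sin Z/sin Y ≈ 67.103.
Area = ½·y·x·sin Z ≈ 7482.6.
Semiperimeter s = (262.41+67.103+234.1)/2 = 281.81.
Inradius = area/s = 7482.6/281.81 ≈ 26.552.

r ≈ 26.552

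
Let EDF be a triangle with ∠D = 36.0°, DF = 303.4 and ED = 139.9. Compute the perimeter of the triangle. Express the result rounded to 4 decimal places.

perimeter ≈ 650.5319

By the law of cosines, FE² = ED² + DF² − 2·ED·DF·cos D = 42945, so FE ≈ 207.23.
Semiperimeter s = (303.4+207.23+139.9)/2 = 325.27.
Perimeter = 303.4 + 207.23 + 139.9 = 650.53.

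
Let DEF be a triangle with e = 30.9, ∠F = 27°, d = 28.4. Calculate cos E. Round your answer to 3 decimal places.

By the law of cosines, f² = d² + e² − 2·d·e·cos F = 197.55, so f ≈ 14.055.
Law of cosines again: cos E = (f² + d² − e²)/(2·f·d) ≈ 0.06175, so ∠E ≈ 86.46°.

0.062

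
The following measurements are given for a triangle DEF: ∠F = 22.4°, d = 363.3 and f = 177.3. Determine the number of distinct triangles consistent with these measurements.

2

d·sin F = 363.3·sin(22.4°) ≈ 138.4.
Since d sin F < f < d (138.4 < 177.3 < 363.3), two triangles exist.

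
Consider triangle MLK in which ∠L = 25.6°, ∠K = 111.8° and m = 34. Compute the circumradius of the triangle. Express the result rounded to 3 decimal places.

The third angle is ∠M = 180° − ∠L − ∠K = 42.60°.
Law of sines: l = m·sin L/sin M ≈ 21.704.
Law of sines: k = m·sin K/sin M ≈ 46.639.
Circumradius = m/(2 sin M) ≈ 25.115.

25.115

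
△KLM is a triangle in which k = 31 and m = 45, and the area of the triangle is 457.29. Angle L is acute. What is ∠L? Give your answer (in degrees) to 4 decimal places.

From area = ½·m·k·sin L, we get sin L = 2·area/(m·k) ≈ 0.65561.
Taking the acute solution, ∠L ≈ 40.97°.

∠L ≈ 40.9661°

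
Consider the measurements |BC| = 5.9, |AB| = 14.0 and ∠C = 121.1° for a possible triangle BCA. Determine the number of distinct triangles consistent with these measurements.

1

|BC|·sin C = 5.9·sin(121.1°) ≈ 5.052.
Since ∠C is not acute, a triangle exists only if |AB| > |BC|; here |AB| > |BC|, so there is exactly one triangle.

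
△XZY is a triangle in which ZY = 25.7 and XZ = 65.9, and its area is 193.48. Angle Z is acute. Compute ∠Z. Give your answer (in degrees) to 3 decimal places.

From area = ½·XZ·ZY·sin Z, we get sin Z = 2·area/(XZ·ZY) ≈ 0.22848.
Taking the acute solution, ∠Z ≈ 13.21°.

∠Z ≈ 13.208°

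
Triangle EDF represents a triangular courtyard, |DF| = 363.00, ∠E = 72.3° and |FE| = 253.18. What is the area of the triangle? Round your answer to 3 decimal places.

Law of sines: sin D = |FE|·sin E/|DF| ≈ 0.66445.
Since |DF| ≥ |FE|, only the acute value applies: ∠D ≈ 41.64°.
Then ∠F = 180° − ∠E − ∠D ≈ 66.06°.
Law of sines gives |ED| = |DF|·sin F/sin E ≈ 348.26.
Area = ½·|DF|·|FE|·sin F ≈ 41999.

41998.934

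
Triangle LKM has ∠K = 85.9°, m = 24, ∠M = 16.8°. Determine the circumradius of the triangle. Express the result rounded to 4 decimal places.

R ≈ 41.5179

The third angle is ∠L = 180° − ∠K − ∠M = 77.30°.
Law of sines: l = m·sin L/sin M ≈ 81.004.
Law of sines: k = m·sin K/sin M ≈ 82.823.
Circumradius = m/(2 sin M) ≈ 41.518.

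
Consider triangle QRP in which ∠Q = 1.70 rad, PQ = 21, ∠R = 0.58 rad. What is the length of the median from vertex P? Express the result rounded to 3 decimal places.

m_P ≈ 27.039

The third angle is ∠P = π − ∠Q − ∠R = 0.862 rad.
Law of sines: RP = PQ·sin Q/sin R ≈ 38.
Law of sines: QR = PQ·sin P/sin R ≈ 29.08.
Median from P: ½√(2·RP² + 2·PQ² − QR²) ≈ 27.039.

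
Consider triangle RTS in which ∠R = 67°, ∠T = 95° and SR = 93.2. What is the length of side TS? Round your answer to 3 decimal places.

The third angle is ∠S = 180° − ∠R − ∠T = 18.00°.
Law of sines: TS = SR·sin R/sin T ≈ 86.119.

86.119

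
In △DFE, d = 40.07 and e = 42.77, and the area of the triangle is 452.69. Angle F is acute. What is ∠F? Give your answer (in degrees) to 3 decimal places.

From area = ½·e·d·sin F, we get sin F = 2·area/(e·d) ≈ 0.52829.
Taking the acute solution, ∠F ≈ 31.89°.

31.890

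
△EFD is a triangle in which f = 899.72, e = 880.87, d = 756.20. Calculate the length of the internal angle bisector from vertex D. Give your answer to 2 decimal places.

By the law of cosines, cos D = (e² + f² − d²) / (2·e·f) ≈ 0.63946, so ∠D ≈ 50.25°.
The bisector from D has length 2·e·f·cos(∠D/2)/(e+f) ≈ 805.97.

t_D ≈ 805.97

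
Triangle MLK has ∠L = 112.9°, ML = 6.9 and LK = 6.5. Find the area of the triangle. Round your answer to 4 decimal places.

area ≈ 20.6576

Area = ½·ML·LK·sin L ≈ 20.658.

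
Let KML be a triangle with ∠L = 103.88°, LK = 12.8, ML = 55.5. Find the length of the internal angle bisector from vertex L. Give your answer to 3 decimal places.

By the law of cosines, KM² = ML² + LK² − 2·ML·LK·cos L = 3584.9, so KM ≈ 59.874.
The bisector from L has length 2·ML·LK·cos(∠L/2)/(ML+LK) ≈ 12.824.

t_L ≈ 12.824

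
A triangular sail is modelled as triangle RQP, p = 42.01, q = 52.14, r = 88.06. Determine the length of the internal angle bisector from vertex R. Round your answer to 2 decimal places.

By the law of cosines, cos R = (q² + p² − r²) / (2·q·p) ≈ -0.74670, so ∠R ≈ 2.414 rad.
The bisector from R has length 2·q·p·cos(∠R/2)/(q+p) ≈ 16.559.

16.56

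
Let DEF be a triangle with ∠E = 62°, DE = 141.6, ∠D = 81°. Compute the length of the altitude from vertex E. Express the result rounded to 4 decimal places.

The third angle is ∠F = 180° − ∠D − ∠E = 37.00°.
Law of sines: EF = DE·sin D/sin F ≈ 232.39.
Law of sines: FD = DE·sin E/sin F ≈ 207.75.
Area = ½·DE·EF·sin E ≈ 14527.
The altitude from E has length 2·area/FD ≈ 139.86.

139.8567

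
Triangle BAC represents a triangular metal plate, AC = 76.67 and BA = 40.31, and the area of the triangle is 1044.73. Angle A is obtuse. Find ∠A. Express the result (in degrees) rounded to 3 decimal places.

From area = ½·BA·AC·sin A, we get sin A = 2·area/(BA·AC) ≈ 0.67608.
Taking the obtuse solution, ∠A ≈ 137.46°.

∠A ≈ 137.462°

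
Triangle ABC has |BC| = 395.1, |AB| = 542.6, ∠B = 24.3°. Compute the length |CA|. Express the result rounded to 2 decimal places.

By the law of cosines, |CA|² = |AB|² + |BC|² − 2·|AB|·|BC|·cos B = 59743, so |CA| ≈ 244.42.

244.42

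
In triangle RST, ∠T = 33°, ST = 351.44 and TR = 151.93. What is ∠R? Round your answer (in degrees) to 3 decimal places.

126.727

By the law of cosines, RS² = ST² + TR² − 2·ST·TR·cos T = 57032, so RS ≈ 238.81.
Law of cosines again: cos R = (TR² + RS² − ST²)/(2·TR·RS) ≈ -0.59801, so ∠R ≈ 126.73°.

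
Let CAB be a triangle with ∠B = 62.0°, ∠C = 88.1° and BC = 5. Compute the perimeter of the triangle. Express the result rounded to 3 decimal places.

The third angle is ∠A = 180° − ∠B − ∠C = 29.90°.
Law of sines: AB = BC·sin C/sin A ≈ 10.025.
Law of sines: CA = BC·sin B/sin A ≈ 8.8563.
Semiperimeter s = (10.025+5+8.8563)/2 = 11.941.
Perimeter = 10.025 + 5 + 8.8563 = 23.881.

perimeter ≈ 23.881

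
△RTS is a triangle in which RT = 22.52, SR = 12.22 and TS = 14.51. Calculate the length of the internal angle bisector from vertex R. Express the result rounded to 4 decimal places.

By the law of cosines, cos R = (SR² + RT² − TS²) / (2·SR·RT) ≈ 0.81022, so ∠R ≈ 35.88°.
The bisector from R has length 2·SR·RT·cos(∠R/2)/(SR+RT) ≈ 15.073.

15.0727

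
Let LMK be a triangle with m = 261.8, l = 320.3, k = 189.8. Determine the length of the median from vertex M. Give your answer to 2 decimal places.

Median from M: ½√(2·k² + 2·l² − m²) ≈ 228.41.

228.41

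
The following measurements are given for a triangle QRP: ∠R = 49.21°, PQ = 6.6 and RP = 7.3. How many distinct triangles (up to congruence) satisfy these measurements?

RP·sin R = 7.3·sin(49.21°) ≈ 5.527.
Since RP sin R < PQ < RP (5.527 < 6.6 < 7.3), two triangles exist.

2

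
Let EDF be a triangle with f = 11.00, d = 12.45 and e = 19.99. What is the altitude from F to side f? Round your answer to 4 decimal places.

Semiperimeter s = (19.99 + 12.45 + 11)/2 = 21.72.
Heron's formula: area = √(21.72·1.73·9.27·10.72) ≈ 61.107.
The altitude from F has length 2·area/f ≈ 11.11.

11.1103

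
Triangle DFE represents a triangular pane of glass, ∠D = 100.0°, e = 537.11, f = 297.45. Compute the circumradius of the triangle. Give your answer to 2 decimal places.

R ≈ 333.88

By the law of cosines, d² = f² + e² − 2·f·e·cos D = 4.3245e+05, so d ≈ 657.61.
Area = ½·f·e·sin D ≈ 78668.
Circumradius = d/(2 sin D) ≈ 333.88.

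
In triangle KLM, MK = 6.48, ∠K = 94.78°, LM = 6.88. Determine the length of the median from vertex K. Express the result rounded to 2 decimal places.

Law of sines: sin L = MK·sin K/LM ≈ 0.93858.
Since LM ≥ MK, only the acute value applies: ∠L ≈ 69.82°.
Then ∠M = 180° − ∠K − ∠L ≈ 15.40°.
Law of sines gives KL = LM·sin M/sin K ≈ 1.834.
Median from K: ½√(2·MK² + 2·KL² − LM²) ≈ 3.2929.

m_K ≈ 3.29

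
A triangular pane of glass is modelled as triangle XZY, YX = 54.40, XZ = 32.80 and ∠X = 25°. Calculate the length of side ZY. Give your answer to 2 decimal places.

By the law of cosines, ZY² = YX² + XZ² − 2·YX·XZ·cos X = 800.91, so ZY ≈ 28.3.

28.30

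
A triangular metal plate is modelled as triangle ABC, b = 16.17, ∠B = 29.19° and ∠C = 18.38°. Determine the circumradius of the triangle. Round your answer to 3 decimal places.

The third angle is ∠A = 180° − ∠B − ∠C = 132.43°.
Law of sines: a = b·sin A/sin B ≈ 24.472.
Law of sines: c = b·sin C/sin B ≈ 10.454.
Circumradius = b/(2 sin B) ≈ 16.578.

R ≈ 16.578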